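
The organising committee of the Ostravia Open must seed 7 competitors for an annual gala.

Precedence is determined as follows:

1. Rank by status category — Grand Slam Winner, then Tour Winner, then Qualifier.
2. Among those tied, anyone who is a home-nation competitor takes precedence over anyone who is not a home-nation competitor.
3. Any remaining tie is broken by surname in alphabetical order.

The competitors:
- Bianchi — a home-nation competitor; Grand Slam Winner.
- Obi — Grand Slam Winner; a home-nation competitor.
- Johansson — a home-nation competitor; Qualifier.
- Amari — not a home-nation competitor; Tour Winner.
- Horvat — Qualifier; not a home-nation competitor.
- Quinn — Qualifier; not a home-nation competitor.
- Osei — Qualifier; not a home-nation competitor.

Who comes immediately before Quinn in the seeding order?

By status category: Bianchi and Obi (Grand Slam Winner); then Amari (Tour Winner); then Johansson, Horvat, Osei and Quinn (Qualifier).
Bianchi and Obi are each a home-nation competitor, so the next rule applies.
Among Bianchi and Obi, alphabetically by surname: Bianchi before Obi.
Among Johansson, Horvat, Osei and Quinn, a home-nation competitor before not a home-nation competitor: Johansson (a home-nation competitor) before Horvat, Osei and Quinn (not a home-nation competitor).
Among Horvat, Osei and Quinn, alphabetically by surname: Horvat before Osei before Quinn.
Order: Bianchi, Obi, Amari, Johansson, Horvat, Osei, Quinn.

Osei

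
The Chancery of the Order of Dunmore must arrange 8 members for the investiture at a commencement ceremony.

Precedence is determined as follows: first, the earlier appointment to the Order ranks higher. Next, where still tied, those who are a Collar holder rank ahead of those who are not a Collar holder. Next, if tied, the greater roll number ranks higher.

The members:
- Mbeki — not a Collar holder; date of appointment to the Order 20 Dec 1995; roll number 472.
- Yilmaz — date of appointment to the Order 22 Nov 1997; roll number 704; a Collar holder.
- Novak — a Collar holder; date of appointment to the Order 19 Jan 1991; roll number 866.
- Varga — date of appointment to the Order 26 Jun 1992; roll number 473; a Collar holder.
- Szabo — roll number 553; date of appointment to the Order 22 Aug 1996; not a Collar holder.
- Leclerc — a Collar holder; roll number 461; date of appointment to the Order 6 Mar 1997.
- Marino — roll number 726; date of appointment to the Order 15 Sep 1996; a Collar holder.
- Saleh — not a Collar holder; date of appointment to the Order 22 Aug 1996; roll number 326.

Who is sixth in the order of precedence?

By date of appointment to the Order (earlier first): Novak (19 Jan 1991); then Varga (26 Jun 1992); then Mbeki (20 Dec 1995); then Szabo and Saleh (both 22 Aug 1996); then Marino (15 Sep 1996); then Leclerc (6 Mar 1997); then Yilmaz (22 Nov 1997).
Szabo and Saleh are each not a Collar holder, so the next rule applies.
Among Szabo and Saleh, by roll number (higher first): Szabo (553) before Saleh (326).
Order: Novak, Varga, Mbeki, Szabo, Saleh, Marino, Leclerc, Yilmaz.

Marino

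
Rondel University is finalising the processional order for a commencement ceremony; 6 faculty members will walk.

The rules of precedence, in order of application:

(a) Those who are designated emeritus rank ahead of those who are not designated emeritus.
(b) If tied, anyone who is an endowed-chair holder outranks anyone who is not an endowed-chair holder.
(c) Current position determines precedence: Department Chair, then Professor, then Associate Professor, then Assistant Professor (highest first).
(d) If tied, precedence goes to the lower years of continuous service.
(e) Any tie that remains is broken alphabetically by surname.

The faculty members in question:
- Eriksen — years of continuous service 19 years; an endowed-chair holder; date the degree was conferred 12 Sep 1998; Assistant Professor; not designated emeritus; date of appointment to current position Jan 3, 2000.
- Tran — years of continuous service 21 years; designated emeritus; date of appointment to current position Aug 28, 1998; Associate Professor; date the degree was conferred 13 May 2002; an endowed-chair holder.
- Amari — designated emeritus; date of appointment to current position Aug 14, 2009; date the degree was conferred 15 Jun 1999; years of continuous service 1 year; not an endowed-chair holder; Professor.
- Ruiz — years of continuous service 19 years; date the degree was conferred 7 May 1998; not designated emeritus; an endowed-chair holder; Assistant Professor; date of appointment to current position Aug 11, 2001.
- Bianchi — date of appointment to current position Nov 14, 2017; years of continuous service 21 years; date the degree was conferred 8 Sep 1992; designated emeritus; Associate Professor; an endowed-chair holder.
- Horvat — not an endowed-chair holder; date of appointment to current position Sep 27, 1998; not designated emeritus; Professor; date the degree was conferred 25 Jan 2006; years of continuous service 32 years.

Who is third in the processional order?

By the first rule: Bianchi, Tran and Amari (each designated emeritus); then Eriksen, Ruiz and Horvat (each not designated emeritus).
Among Bianchi, Tran and Amari, an endowed-chair holder before not an endowed-chair holder: Bianchi and Tran (an endowed-chair holder) before Amari (not an endowed-chair holder).
Bianchi and Tran are each Associate Professor, so the next rule applies.
Bianchi and Tran both have years of continuous service 21 years, so the next rule applies.
Among Bianchi and Tran, alphabetically by surname: Bianchi before Tran.
Among Eriksen, Ruiz and Horvat, an endowed-chair holder before not an endowed-chair holder: Eriksen and Ruiz (an endowed-chair holder) before Horvat (not an endowed-chair holder).
Eriksen and Ruiz are each Assistant Professor, so the next rule applies.
Eriksen and Ruiz both have years of continuous service 19 years, so the next rule applies.
Among Eriksen and Ruiz, alphabetically by surname: Eriksen before Ruiz.
Order: Bianchi, Tran, Amari, Eriksen, Ruiz, Horvat.

Amari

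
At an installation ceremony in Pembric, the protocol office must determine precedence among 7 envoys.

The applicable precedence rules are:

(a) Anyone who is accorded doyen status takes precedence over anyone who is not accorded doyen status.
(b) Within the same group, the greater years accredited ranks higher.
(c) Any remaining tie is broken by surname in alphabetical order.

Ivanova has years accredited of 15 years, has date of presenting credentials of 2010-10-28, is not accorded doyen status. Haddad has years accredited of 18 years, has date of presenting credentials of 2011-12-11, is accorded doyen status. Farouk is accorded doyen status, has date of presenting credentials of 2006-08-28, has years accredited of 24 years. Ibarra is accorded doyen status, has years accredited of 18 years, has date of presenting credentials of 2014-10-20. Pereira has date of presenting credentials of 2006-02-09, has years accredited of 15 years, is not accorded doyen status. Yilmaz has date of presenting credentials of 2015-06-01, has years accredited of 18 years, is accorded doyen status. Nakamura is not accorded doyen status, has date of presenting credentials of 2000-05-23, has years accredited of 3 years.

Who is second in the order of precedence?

Haddad

By the first rule: Farouk, Haddad, Ibarra and Yilmaz (each accorded doyen status); then Ivanova, Pereira and Nakamura (each not accorded doyen status).
Among Farouk, Haddad, Ibarra and Yilmaz, by years accredited (higher first): Farouk (24 years) before Haddad, Ibarra and Yilmaz (18 years).
Among Haddad, Ibarra and Yilmaz, alphabetically by surname: Haddad before Ibarra before Yilmaz.
Among Ivanova, Pereira and Nakamura, by years accredited (higher first): Ivanova and Pereira (15 years) before Nakamura (3 years).
Among Ivanova and Pereira, alphabetically by surname: Ivanova before Pereira.
Order: Farouk, Haddad, Ibarra, Yilmaz, Ivanova, Pereira, Nakamura.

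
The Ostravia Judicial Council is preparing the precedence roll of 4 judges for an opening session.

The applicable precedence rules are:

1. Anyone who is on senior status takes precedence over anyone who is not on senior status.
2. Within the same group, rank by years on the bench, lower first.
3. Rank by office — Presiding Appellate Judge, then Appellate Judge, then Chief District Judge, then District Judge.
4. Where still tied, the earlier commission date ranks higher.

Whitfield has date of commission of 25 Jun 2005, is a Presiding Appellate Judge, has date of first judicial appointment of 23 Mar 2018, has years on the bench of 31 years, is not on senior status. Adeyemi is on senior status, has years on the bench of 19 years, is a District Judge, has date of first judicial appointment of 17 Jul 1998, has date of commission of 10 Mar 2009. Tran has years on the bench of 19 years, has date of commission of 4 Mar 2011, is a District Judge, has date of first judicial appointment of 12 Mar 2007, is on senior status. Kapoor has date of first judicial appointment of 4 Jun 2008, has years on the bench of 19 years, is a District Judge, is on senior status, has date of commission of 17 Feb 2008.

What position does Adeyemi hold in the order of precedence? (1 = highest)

2

By the first rule: Kapoor, Adeyemi and Tran (each on senior status); then Whitfield (not on senior status).
Kapoor, Adeyemi and Tran all have years on the bench 19 years, so the next rule applies.
Kapoor, Adeyemi and Tran are each District Judge, so the next rule applies.
Among Kapoor, Adeyemi and Tran, by date of commission (earlier first): Kapoor (17 Feb 2008) before Adeyemi (10 Mar 2009) before Tran (4 Mar 2011).
Order: Kapoor, Adeyemi, Tran, Whitfield. So position 2.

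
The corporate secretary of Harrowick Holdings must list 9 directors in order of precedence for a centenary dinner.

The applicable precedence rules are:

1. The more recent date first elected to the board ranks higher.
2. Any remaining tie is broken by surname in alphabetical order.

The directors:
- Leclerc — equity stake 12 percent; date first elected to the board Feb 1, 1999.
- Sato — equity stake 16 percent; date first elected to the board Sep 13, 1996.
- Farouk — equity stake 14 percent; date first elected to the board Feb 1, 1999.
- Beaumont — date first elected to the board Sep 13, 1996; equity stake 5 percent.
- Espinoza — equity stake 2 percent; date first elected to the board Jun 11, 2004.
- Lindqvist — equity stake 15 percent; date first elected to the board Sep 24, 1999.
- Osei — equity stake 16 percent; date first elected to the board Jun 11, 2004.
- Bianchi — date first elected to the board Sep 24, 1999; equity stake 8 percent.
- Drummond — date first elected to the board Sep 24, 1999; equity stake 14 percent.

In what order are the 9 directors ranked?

Espinoza, Osei, Bianchi, Drummond, Lindqvist, Farouk, Leclerc, Beaumont, Sato

By date first elected to the board (later first): Espinoza and Osei (both Jun 11, 2004); then Bianchi, Drummond and Lindqvist (each Sep 24, 1999); then Farouk and Leclerc (both Feb 1, 1999); then Beaumont and Sato (both Sep 13, 1996).
Among Espinoza and Osei, alphabetically by surname: Espinoza before Osei.
Among Bianchi, Drummond and Lindqvist, alphabetically by surname: Bianchi before Drummond before Lindqvist.
Among Farouk and Leclerc, alphabetically by surname: Farouk before Leclerc.
Among Beaumont and Sato, alphabetically by surname: Beaumont before Sato.
Full order: Espinoza, Osei, Bianchi, Drummond, Lindqvist, Farouk, Leclerc, Beaumont, Sato.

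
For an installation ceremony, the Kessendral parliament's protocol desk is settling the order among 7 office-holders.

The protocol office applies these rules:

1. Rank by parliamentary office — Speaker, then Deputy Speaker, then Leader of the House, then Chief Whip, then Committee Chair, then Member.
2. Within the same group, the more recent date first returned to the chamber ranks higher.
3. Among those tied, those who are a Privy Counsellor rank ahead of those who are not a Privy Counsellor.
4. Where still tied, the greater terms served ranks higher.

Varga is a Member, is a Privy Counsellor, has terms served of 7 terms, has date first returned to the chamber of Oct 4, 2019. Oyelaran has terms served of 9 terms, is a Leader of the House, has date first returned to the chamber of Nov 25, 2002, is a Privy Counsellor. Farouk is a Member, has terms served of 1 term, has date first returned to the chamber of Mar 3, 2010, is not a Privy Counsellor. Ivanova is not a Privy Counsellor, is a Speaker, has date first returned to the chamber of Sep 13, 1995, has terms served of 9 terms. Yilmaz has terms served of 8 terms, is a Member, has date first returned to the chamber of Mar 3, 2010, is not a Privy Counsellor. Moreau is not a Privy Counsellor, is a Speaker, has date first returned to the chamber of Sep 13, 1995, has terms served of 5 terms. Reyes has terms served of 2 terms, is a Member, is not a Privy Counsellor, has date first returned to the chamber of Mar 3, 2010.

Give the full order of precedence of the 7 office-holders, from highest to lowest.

Ivanova, Moreau, Oyelaran, Varga, Yilmaz, Reyes, Farouk

By parliamentary office: Ivanova and Moreau (Speaker); then Oyelaran (Leader of the House); then Varga, Yilmaz, Reyes and Farouk (Member).
Ivanova and Moreau both have date first returned to the chamber Sep 13, 1995, so the next rule applies.
Ivanova and Moreau are each not a Privy Counsellor, so the next rule applies.
Among Ivanova and Moreau, by terms served (higher first): Ivanova (9 terms) before Moreau (5 terms).
Among Varga, Yilmaz, Reyes and Farouk, by date first returned to the chamber (later first): Varga (Oct 4, 2019) before Yilmaz, Reyes and Farouk (Mar 3, 2010).
Yilmaz, Reyes and Farouk are each not a Privy Counsellor, so the next rule applies.
Among Yilmaz, Reyes and Farouk, by terms served (higher first): Yilmaz (8 terms) before Reyes (2 terms) before Farouk (1 term).
Full order: Ivanova, Moreau, Oyelaran, Varga, Yilmaz, Reyes, Farouk.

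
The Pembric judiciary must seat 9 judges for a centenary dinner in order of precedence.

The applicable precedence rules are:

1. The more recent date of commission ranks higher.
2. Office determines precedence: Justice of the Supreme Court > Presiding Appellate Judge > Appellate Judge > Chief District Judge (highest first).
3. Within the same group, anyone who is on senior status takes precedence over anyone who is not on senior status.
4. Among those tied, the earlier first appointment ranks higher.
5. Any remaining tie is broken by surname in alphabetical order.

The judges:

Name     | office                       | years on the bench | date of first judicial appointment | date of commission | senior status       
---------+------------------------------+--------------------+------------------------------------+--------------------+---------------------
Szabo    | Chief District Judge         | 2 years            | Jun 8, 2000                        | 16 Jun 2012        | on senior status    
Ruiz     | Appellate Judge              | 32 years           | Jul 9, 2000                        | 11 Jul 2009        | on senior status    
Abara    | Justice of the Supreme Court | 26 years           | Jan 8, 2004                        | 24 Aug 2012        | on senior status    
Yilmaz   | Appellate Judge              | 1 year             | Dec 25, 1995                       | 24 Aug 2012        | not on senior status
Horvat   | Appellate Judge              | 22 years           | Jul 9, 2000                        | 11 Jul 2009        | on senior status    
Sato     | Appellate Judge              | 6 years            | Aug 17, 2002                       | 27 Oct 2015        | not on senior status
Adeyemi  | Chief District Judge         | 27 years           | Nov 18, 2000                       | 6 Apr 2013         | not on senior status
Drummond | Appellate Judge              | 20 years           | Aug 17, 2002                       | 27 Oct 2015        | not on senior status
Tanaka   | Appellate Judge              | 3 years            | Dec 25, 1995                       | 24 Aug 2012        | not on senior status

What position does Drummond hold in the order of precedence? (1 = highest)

By date of commission (later first): Drummond and Sato (both 27 Oct 2015); then Adeyemi (6 Apr 2013); then Abara, Tanaka and Yilmaz (each 24 Aug 2012); then Szabo (16 Jun 2012); then Horvat and Ruiz (both 11 Jul 2009).
Drummond and Sato are each Appellate Judge, so the next rule applies.
Drummond and Sato are each not on senior status, so the next rule applies.
Drummond and Sato both have date of first judicial appointment Aug 17, 2002, so the next rule applies.
Among Drummond and Sato, alphabetically by surname: Drummond before Sato.
Among Abara, Tanaka and Yilmaz, by office: Abara (Justice of the Supreme Court) before Tanaka and Yilmaz (Appellate Judge).
Tanaka and Yilmaz are each not on senior status, so the next rule applies.
Tanaka and Yilmaz both have date of first judicial appointment Dec 25, 1995, so the next rule applies.
Among Tanaka and Yilmaz, alphabetically by surname: Tanaka before Yilmaz.
Horvat and Ruiz are each Appellate Judge, so the next rule applies.
Horvat and Ruiz are each on senior status, so the next rule applies.
Horvat and Ruiz both have date of first judicial appointment Jul 9, 2000, so the next rule applies.
Among Horvat and Ruiz, alphabetically by surname: Horvat before Ruiz.
Order: Drummond, Sato, Adeyemi, Abara, Tanaka, Yilmaz, Szabo, Horvat, Ruiz. So position 1.

1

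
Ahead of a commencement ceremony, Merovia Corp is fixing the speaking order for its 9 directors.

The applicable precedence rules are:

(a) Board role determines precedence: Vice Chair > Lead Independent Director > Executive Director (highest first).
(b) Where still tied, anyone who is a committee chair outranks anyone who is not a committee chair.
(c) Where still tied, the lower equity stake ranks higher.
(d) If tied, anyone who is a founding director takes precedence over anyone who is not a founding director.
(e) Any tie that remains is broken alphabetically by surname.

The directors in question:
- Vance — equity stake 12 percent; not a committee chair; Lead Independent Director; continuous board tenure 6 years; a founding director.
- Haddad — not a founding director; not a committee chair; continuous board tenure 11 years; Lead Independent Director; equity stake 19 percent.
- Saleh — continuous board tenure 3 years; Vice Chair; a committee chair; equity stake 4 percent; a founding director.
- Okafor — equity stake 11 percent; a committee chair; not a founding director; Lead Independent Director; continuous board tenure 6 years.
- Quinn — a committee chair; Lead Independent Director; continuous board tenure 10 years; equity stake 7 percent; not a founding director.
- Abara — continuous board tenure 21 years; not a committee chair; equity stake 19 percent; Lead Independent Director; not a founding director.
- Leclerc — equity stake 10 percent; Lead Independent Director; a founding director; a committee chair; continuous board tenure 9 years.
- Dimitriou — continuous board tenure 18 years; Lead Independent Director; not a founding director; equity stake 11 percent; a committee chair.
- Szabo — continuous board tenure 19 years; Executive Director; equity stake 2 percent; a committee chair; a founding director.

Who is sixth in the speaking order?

Vance

By board role: Saleh (Vice Chair); then Quinn, Leclerc, Dimitriou, Okafor, Vance, Abara and Haddad (Lead Independent Director); then Szabo (Executive Director).
Among Quinn, Leclerc, Dimitriou, Okafor, Vance, Abara and Haddad, a committee chair before not a committee chair: Quinn, Leclerc, Dimitriou and Okafor (a committee chair) before Vance, Abara and Haddad (not a committee chair).
Among Quinn, Leclerc, Dimitriou and Okafor, by equity stake (lower first): Quinn (7 percent) before Leclerc (10 percent) before Dimitriou and Okafor (11 percent).
Dimitriou and Okafor are each not a founding director, so the next rule applies.
Among Dimitriou and Okafor, alphabetically by surname: Dimitriou before Okafor.
Among Vance, Abara and Haddad, by equity stake (lower first): Vance (12 percent) before Abara and Haddad (19 percent).
Abara and Haddad are each not a founding director, so the next rule applies.
Among Abara and Haddad, alphabetically by surname: Abara before Haddad.
Order: Saleh, Quinn, Leclerc, Dimitriou, Okafor, Vance, Abara, Haddad, Szabo.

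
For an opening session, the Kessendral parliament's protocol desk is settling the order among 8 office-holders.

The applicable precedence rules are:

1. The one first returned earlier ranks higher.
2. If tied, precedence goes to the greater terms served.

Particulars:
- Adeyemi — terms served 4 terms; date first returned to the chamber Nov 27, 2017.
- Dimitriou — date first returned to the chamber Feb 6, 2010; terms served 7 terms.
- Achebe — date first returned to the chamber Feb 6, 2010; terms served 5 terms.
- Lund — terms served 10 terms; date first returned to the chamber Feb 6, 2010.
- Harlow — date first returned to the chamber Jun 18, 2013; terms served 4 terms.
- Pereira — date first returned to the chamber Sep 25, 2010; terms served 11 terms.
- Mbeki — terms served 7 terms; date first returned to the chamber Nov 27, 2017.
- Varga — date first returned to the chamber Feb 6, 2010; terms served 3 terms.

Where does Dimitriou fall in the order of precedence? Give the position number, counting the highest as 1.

By date first returned to the chamber (earlier first): Lund, Dimitriou, Achebe and Varga (each Feb 6, 2010); then Pereira (Sep 25, 2010); then Harlow (Jun 18, 2013); then Mbeki and Adeyemi (both Nov 27, 2017).
Among Lund, Dimitriou, Achebe and Varga, by terms served (higher first): Lund (10 terms) before Dimitriou (7 terms) before Achebe (5 terms) before Varga (3 terms).
Among Mbeki and Adeyemi, by terms served (higher first): Mbeki (7 terms) before Adeyemi (4 terms).
Order: Lund, Dimitriou, Achebe, Varga, Pereira, Harlow, Mbeki, Adeyemi. So position 2.

2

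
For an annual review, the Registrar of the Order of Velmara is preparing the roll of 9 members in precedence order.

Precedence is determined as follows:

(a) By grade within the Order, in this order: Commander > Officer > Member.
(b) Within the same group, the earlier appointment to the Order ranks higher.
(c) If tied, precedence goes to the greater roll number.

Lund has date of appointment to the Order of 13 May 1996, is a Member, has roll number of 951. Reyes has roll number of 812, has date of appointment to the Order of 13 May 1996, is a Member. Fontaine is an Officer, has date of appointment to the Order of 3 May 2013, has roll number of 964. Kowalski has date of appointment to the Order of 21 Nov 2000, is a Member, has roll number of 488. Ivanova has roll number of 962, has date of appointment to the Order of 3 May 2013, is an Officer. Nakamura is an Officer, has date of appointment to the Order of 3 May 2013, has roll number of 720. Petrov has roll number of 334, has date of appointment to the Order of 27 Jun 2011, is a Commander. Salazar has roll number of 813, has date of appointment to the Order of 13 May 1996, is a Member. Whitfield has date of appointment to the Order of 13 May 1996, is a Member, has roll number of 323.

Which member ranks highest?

By grade within the Order: Petrov (Commander); then Fontaine, Ivanova and Nakamura (Officer); then Lund, Salazar, Reyes, Whitfield and Kowalski (Member).
Fontaine, Ivanova and Nakamura all have date of appointment to the Order 3 May 2013, so the next rule applies.
Among Fontaine, Ivanova and Nakamura, by roll number (higher first): Fontaine (964) before Ivanova (962) before Nakamura (720).
Among Lund, Salazar, Reyes, Whitfield and Kowalski, by date of appointment to the Order (earlier first): Lund, Salazar, Reyes and Whitfield (13 May 1996) before Kowalski (21 Nov 2000).
Among Lund, Salazar, Reyes and Whitfield, by roll number (higher first): Lund (951) before Salazar (813) before Reyes (812) before Whitfield (323).
Order: Petrov, Fontaine, Ivanova, Nakamura, Lund, Salazar, Reyes, Whitfield, Kowalski.

Petrov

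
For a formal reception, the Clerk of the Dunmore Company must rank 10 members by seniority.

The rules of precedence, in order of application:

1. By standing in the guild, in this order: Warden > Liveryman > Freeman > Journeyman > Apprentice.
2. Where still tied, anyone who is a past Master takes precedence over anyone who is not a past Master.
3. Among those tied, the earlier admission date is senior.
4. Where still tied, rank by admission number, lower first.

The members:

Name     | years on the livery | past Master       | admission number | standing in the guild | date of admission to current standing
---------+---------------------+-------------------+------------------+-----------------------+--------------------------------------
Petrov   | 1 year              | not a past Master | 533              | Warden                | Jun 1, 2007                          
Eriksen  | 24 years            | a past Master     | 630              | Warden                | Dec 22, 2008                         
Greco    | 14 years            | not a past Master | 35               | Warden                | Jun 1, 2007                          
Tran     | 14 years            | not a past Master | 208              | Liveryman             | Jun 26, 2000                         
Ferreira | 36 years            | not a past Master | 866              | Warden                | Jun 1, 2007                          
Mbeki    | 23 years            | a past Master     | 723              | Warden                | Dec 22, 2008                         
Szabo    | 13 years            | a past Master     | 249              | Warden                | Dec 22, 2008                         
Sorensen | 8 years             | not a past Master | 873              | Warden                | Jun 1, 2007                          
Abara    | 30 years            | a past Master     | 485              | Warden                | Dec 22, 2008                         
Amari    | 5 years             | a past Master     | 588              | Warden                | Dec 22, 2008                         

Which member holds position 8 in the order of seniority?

By standing in the guild: Szabo, Abara, Amari, Eriksen, Mbeki, Greco, Petrov, Ferreira and Sorensen (Warden); then Tran (Liveryman).
Among Szabo, Abara, Amari, Eriksen, Mbeki, Greco, Petrov, Ferreira and Sorensen, a past Master before not a past Master: Szabo, Abara, Amari, Eriksen and Mbeki (a past Master) before Greco, Petrov, Ferreira and Sorensen (not a past Master).
Szabo, Abara, Amari, Eriksen and Mbeki all have date of admission to current standing Dec 22, 2008, so the next rule applies.
Among Szabo, Abara, Amari, Eriksen and Mbeki, by admission number (lower first): Szabo (249) before Abara (485) before Amari (588) before Eriksen (630) before Mbeki (723).
Greco, Petrov, Ferreira and Sorensen all have date of admission to current standing Jun 1, 2007, so the next rule applies.
Among Greco, Petrov, Ferreira and Sorensen, by admission number (lower first): Greco (35) before Petrov (533) before Ferreira (866) before Sorensen (873).
Order: Szabo, Abara, Amari, Eriksen, Mbeki, Greco, Petrov, Ferreira, Sorensen, Tran.

Ferreira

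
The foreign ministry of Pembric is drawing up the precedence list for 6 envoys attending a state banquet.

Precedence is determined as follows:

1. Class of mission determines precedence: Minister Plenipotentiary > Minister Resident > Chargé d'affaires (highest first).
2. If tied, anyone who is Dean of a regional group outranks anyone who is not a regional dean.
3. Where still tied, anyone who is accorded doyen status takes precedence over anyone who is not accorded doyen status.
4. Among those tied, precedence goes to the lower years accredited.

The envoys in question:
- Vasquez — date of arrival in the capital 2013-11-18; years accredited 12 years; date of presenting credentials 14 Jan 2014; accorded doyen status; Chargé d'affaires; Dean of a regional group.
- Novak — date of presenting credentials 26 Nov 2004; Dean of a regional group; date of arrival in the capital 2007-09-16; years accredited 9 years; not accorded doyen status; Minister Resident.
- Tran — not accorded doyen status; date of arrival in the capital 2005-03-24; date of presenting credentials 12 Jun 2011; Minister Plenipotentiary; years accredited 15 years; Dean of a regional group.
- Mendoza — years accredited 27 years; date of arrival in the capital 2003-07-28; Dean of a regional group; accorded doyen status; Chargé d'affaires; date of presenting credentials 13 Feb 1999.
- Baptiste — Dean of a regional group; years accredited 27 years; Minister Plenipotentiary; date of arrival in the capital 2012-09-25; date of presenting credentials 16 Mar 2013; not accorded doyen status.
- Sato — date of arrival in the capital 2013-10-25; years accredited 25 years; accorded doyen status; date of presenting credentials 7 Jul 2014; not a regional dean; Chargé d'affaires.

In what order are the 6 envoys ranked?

Tran, Baptiste, Novak, Vasquez, Mendoza, Sato

By class of mission: Tran and Baptiste (Minister Plenipotentiary); then Novak (Minister Resident); then Vasquez, Mendoza and Sato (Chargé d'affaires).
Tran and Baptiste are each Dean of a regional group, so the next rule applies.
Tran and Baptiste are each not accorded doyen status, so the next rule applies.
Among Tran and Baptiste, by years accredited (lower first): Tran (15 years) before Baptiste (27 years).
Among Vasquez, Mendoza and Sato, Dean of a regional group before not a regional dean: Vasquez and Mendoza (Dean of a regional group) before Sato (not a regional dean).
Vasquez and Mendoza are each accorded doyen status, so the next rule applies.
Among Vasquez and Mendoza, by years accredited (lower first): Vasquez (12 years) before Mendoza (27 years).
Full order: Tran, Baptiste, Novak, Vasquez, Mendoza, Sato.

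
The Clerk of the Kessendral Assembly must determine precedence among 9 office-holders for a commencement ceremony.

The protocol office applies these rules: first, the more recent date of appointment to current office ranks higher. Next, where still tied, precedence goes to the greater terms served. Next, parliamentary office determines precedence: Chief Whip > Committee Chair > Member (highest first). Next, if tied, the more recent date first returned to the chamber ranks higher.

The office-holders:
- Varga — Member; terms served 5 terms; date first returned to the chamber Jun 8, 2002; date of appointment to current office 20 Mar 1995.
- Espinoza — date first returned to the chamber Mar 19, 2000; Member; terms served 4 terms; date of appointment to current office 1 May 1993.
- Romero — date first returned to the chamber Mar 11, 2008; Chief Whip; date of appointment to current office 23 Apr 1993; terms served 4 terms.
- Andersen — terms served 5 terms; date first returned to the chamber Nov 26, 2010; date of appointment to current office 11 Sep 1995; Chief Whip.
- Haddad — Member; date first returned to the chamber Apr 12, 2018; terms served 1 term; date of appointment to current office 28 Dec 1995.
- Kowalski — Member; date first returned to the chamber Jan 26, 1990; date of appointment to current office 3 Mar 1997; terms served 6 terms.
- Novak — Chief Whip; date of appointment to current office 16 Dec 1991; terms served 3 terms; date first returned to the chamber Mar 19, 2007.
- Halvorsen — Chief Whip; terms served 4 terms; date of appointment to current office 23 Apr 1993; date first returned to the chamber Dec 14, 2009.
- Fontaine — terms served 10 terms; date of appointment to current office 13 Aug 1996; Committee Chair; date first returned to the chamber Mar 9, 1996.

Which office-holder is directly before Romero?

By date of appointment to current office (later first): Kowalski (3 Mar 1997); then Fontaine (13 Aug 1996); then Haddad (28 Dec 1995); then Andersen (11 Sep 1995); then Varga (20 Mar 1995); then Espinoza (1 May 1993); then Halvorsen and Romero (both 23 Apr 1993); then Novak (16 Dec 1991).
Halvorsen and Romero both have terms served 4 terms, so the next rule applies.
Halvorsen and Romero are each Chief Whip, so the next rule applies.
Among Halvorsen and Romero, by date first returned to the chamber (later first): Halvorsen (Dec 14, 2009) before Romero (Mar 11, 2008).
Order: Kowalski, Fontaine, Haddad, Andersen, Varga, Espinoza, Halvorsen, Romero, Novak.

Halvorsen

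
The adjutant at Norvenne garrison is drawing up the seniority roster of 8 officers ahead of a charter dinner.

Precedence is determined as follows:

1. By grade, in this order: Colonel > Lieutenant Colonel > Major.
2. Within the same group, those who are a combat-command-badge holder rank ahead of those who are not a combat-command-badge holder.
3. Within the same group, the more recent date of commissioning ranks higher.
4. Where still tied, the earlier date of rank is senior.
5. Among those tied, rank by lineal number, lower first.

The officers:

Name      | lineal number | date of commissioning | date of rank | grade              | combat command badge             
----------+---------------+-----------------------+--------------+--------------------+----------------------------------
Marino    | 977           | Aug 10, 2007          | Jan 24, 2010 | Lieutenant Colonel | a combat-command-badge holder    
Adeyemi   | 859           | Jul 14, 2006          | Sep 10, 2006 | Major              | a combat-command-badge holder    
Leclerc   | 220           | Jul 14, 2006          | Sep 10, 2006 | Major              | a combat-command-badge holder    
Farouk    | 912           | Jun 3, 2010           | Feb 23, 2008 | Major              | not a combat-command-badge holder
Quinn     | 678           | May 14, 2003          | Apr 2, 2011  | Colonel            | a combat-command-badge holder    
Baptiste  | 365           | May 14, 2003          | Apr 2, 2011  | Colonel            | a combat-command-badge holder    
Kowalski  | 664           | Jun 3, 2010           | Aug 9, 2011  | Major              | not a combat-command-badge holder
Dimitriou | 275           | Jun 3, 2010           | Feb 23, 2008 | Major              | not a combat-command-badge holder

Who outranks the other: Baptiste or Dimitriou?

By grade: Baptiste and Quinn (Colonel); then Marino (Lieutenant Colonel); then Leclerc, Adeyemi, Dimitriou, Farouk and Kowalski (Major).
Baptiste and Quinn are each a combat-command-badge holder, so the next rule applies.
Baptiste and Quinn both have date of commissioning May 14, 2003, so the next rule applies.
Baptiste and Quinn both have date of rank Apr 2, 2011, so the next rule applies.
Among Baptiste and Quinn, by lineal number (lower first): Baptiste (365) before Quinn (678).
Among Leclerc, Adeyemi, Dimitriou, Farouk and Kowalski, a combat-command-badge holder before not a combat-command-badge holder: Leclerc and Adeyemi (a combat-command-badge holder) before Dimitriou, Farouk and Kowalski (not a combat-command-badge holder).
Leclerc and Adeyemi both have date of commissioning Jul 14, 2006, so the next rule applies.
Leclerc and Adeyemi both have date of rank Sep 10, 2006, so the next rule applies.
Among Leclerc and Adeyemi, by lineal number (lower first): Leclerc (220) before Adeyemi (859).
Dimitriou, Farouk and Kowalski all have date of commissioning Jun 3, 2010, so the next rule applies.
Among Dimitriou, Farouk and Kowalski, by date of rank (earlier first): Dimitriou and Farouk (Feb 23, 2008) before Kowalski (Aug 9, 2011).
Among Dimitriou and Farouk, by lineal number (lower first): Dimitriou (275) before Farouk (912).
So Baptiste takes precedence.

Baptiste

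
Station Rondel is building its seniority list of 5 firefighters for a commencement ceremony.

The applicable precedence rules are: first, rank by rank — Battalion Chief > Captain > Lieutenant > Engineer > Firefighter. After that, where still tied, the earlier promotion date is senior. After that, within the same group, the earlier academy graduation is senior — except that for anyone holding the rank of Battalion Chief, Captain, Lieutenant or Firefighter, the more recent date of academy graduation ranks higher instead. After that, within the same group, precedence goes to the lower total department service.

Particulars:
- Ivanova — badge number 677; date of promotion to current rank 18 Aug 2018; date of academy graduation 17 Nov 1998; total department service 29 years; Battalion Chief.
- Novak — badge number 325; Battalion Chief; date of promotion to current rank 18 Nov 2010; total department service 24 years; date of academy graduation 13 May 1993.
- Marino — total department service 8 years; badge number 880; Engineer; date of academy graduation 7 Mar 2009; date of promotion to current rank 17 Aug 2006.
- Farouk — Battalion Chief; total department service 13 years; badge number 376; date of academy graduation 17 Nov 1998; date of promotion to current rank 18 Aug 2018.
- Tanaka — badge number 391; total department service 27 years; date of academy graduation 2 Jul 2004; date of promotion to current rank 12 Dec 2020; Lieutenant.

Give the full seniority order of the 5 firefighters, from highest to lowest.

Novak, Farouk, Ivanova, Tanaka, Marino

By rank: Novak, Farouk and Ivanova (Battalion Chief); then Tanaka (Lieutenant); then Marino (Engineer).
Among Novak, Farouk and Ivanova, by date of promotion to current rank (earlier first): Novak (18 Nov 2010) before Farouk and Ivanova (18 Aug 2018).
Farouk and Ivanova both have date of academy graduation 17 Nov 1998, so the next rule applies.
Among Farouk and Ivanova, by total department service (lower first): Farouk (13 years) before Ivanova (29 years).
Full order: Novak, Farouk, Ivanova, Tanaka, Marino.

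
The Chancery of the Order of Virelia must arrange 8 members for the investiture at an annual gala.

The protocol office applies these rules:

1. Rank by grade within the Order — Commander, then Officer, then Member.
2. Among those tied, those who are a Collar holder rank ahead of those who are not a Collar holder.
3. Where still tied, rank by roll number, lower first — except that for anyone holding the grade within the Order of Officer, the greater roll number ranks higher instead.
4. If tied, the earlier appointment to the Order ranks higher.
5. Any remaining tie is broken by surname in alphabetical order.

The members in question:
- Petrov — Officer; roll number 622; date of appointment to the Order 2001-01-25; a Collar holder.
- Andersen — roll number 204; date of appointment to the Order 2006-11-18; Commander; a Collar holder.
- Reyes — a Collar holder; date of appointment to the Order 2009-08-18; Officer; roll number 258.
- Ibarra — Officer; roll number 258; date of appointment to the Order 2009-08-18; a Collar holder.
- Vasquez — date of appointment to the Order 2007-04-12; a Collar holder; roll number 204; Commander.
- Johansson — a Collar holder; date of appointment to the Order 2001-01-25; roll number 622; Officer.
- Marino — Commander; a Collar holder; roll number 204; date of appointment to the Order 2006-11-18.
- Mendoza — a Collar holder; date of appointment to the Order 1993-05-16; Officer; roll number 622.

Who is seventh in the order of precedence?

Ibarra

By grade within the Order: Andersen, Marino and Vasquez (Commander); then Mendoza, Johansson, Petrov, Ibarra and Reyes (Officer).
Andersen, Marino and Vasquez are each a Collar holder, so the next rule applies.
Andersen, Marino and Vasquez all have roll number 204, so the next rule applies.
Among Andersen, Marino and Vasquez, by date of appointment to the Order (earlier first): Andersen and Marino (2006-11-18) before Vasquez (2007-04-12).
Among Andersen and Marino, alphabetically by surname: Andersen before Marino.
Mendoza, Johansson, Petrov, Ibarra and Reyes are each a Collar holder, so the next rule applies.
Among Mendoza, Johansson, Petrov, Ibarra and Reyes, by roll number (higher first) (reversed rule for this group): Mendoza, Johansson and Petrov (622) before Ibarra and Reyes (258).
Among Mendoza, Johansson and Petrov, by date of appointment to the Order (earlier first): Mendoza (1993-05-16) before Johansson and Petrov (2001-01-25).
Among Johansson and Petrov, alphabetically by surname: Johansson before Petrov.
Ibarra and Reyes both have date of appointment to the Order 2009-08-18, so the next rule applies.
Among Ibarra and Reyes, alphabetically by surname: Ibarra before Reyes.
Order: Andersen, Marino, Vasquez, Mendoza, Johansson, Petrov, Ibarra, Reyes.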